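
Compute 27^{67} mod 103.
42

Using successive squaring:
Binary expansion of 67: 1000011
Powers of 27 mod 103 (each is the square of the previous):
  27^1 ≡ 27 (mod 103)
  27^2 ≡ 27² = 729 ≡ 8 (mod 103)
  27^4 ≡ 8² = 64 ≡ 64 (mod 103)
  27^8 ≡ 64² = 4096 ≡ 79 (mod 103)
  27^16 ≡ 79² = 6241 ≡ 61 (mod 103)
  27^32 ≡ 61² = 3721 ≡ 13 (mod 103)
  27^64 ≡ 13² = 169 ≡ 66 (mod 103)
67 = 64 + 2 + 1, so 27^67 = 27^64 × 27^2 × 27^1 ≡ 66 × 8 × 27 (mod 103)
Multiplying step by step:
  66 × 8 = 528 ≡ 13 (mod 103)
  13 × 27 = 351 ≡ 42 (mod 103)
Result: 27^67 ≡ 42 (mod 103)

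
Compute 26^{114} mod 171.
1

Using successive squaring:
Binary expansion of 114: 1110010
Powers of 26 mod 171 (each is the square of the previous):
  26^1 ≡ 26 (mod 171)
  26^2 ≡ 26² = 676 ≡ 163 (mod 171)
  26^4 ≡ 163² = 26569 ≡ 64 (mod 171)
  26^8 ≡ 64² = 4096 ≡ 163 (mod 171)
  26^16 ≡ 163² = 26569 ≡ 64 (mod 171)
  26^32 ≡ 64² = 4096 ≡ 163 (mod 171)
  26^64 ≡ 163² = 26569 ≡ 64 (mod 171)
114 = 64 + 32 + 16 + 2, so 26^114 = 26^64 × 26^32 × 26^16 × 26^2 ≡ 64 × 163 × 64 × 163 (mod 171)
Multiplying step by step:
  64 × 163 = 10432 ≡ 1 (mod 171)
  1 × 64 = 64 ≡ 64 (mod 171)
  64 × 163 = 10432 ≡ 1 (mod 171)
Result: 26^114 ≡ 1 (mod 171)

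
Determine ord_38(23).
Powers of 23 mod 38: 23^1≡23, 23^2≡35, 23^3≡7, 23^4≡9, 23^5≡17, 23^6≡11, 23^7≡25, 23^8≡5, 23^9≡1. Order = 9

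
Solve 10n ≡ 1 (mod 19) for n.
2

Using Extended Euclidean Algorithm:
gcd(10, 19) = 1
Bezout coefficients: 10 × 2 + 19 × -1 = 1
So 10 × 2 ≡ 1 (mod 19)
The inverse is 2 mod 19 = 2
Verification: 10 × 2 = 20 = 1 × 19 + 1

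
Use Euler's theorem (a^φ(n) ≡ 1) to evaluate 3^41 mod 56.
By Euler: 3^{24} ≡ 1 (mod 56) since gcd(3, 56) = 1. 41 = 1×24 + 17. So 3^{41} ≡ 3^{17} ≡ 19 (mod 56)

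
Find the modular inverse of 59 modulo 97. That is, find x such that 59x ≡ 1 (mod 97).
74

Using Extended Euclidean Algorithm:
gcd(59, 97) = 1
Bezout coefficients: 59 × -23 + 97 × 14 = 1
So 59 × -23 ≡ 1 (mod 97)
The inverse is -23 mod 97 = 74
Verification: 59 × 74 = 4366 = 45 × 97 + 1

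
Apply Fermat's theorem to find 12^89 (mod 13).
By Fermat: 12^{12} ≡ 1 (mod 13). 89 = 7×12 + 5. So 12^{89} ≡ 12^{5} ≡ 12 (mod 13)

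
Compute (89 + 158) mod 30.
7

(89 + 158) = 247
247 mod 30 = 7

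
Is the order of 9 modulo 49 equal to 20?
No, the actual order is 21, not 20.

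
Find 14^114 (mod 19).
Using Fermat: 14^{18} ≡ 1 (mod 19). 114 ≡ 6 (mod 18). So 14^{114} ≡ 14^{6} ≡ 7 (mod 19)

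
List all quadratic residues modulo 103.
QRs mod 103: {1, 2, 4, 7, 8, 9, 13, 14, 15, 16, 17, 18, 19, 23, 25, 26, 28, 29, 30, 32, 33, 34, 36, 38, 41, 46, 49, 50, 52, 55, 56, 58, 59, 60, 61, 63, 64, 66, 68, 72, 76, 79, 81, 82, 83, 91, 92, 93, 97, 98, 100}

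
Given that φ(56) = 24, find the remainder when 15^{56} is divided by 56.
By Euler: 15^{24} ≡ 1 (mod 56) since gcd(15, 56) = 1. 56 = 2×24 + 8. So 15^{56} ≡ 15^{8} ≡ 1 (mod 56)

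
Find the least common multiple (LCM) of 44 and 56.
616

First find GCD(44, 56) using the Euclidean algorithm:
44 = 0 × 56 + 44
56 = 1 × 44 + 12
44 = 3 × 12 + 8
12 = 1 × 8 + 4
8 = 2 × 4 + 0
GCD(44, 56) = 4

LCM formula: LCM(a, b) = (a × b) / GCD(a, b)
LCM(44, 56) = (44 × 56) / 4
LCM(44, 56) = 2464 / 4
LCM(44, 56) = 616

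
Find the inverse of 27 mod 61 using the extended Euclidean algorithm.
Extended GCD: 27(-9) + 61(4) = 1. So 27^(-1) ≡ 52 ≡ 52 (mod 61). Verify: 27 × 52 = 1404 ≡ 1 (mod 61)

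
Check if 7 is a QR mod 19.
By Euler's criterion: 7^{9} ≡ 1 (mod 19). Since this equals 1, 7 is a QR.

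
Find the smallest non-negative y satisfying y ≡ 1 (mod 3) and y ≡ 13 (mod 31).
M = 3 × 31 = 93. M₁ = 31, y₁ ≡ 1 (mod 3). M₂ = 3, y₂ ≡ 21 (mod 31). y = 1×31×1 + 13×3×21 ≡ 13 (mod 93)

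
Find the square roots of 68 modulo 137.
The square roots of 68 mod 137 are 94 and 43. Verify: 94² = 8836 ≡ 68 (mod 137)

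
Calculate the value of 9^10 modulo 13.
10 = 8 + 2 (binary 1010). Repeated squaring mod 13: 9^1 ≡ 9; 9^2 ≡ 9² = 81 ≡ 3; 9^4 ≡ 3² = 9 ≡ 9; 9^8 ≡ 9² = 81 ≡ 3. Multiply: 9^10 = 9^8 × 9^2 ≡ 3 × 3 (mod 13): 3 × 3 = 9 ≡ 9. So 9^10 ≡ 9 (mod 13).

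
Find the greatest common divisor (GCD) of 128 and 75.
1

Using the Euclidean algorithm:
128 = 1 × 75 + 53
75 = 1 × 53 + 22
53 = 2 × 22 + 9
22 = 2 × 9 + 4
9 = 2 × 4 + 1
4 = 4 × 1 + 0

GCD(128, 75) = 1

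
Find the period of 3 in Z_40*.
Powers of 3 mod 40: 3^1≡3, 3^2≡9, 3^3≡27, 3^4≡1. Order = 4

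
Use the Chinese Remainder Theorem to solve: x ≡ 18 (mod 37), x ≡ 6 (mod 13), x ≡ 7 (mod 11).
4088

Using the Chinese Remainder Theorem:
M = product of moduli = 5291
For equation 1: M_1 = 143, 143 ≡ 32 (mod 37), inverse of 143 mod 37 is 22 (check: 32 × 22 = 704 ≡ 1 (mod 37))
For equation 2: M_2 = 407, 407 ≡ 4 (mod 13), inverse of 407 mod 13 is 10 (check: 4 × 10 = 40 ≡ 1 (mod 13))
For equation 3: M_3 = 481, 481 ≡ 8 (mod 11), inverse of 481 mod 11 is 7 (check: 8 × 7 = 56 ≡ 1 (mod 11))
Combine: x ≡ Σ r_i×M_i×(M_i⁻¹ mod m_i) = 18×143×22 + 6×407×10 + 7×481×7 = 56628 + 24420 + 23569 = 104617
104617 mod 5291 = 4088
x ≡ 4088 (mod 5291)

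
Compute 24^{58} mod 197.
101

Using successive squaring:
Binary expansion of 58: 111010
Powers of 24 mod 197 (each is the square of the previous):
  24^1 ≡ 24 (mod 197)
  24^2 ≡ 24² = 576 ≡ 182 (mod 197)
  24^4 ≡ 182² = 33124 ≡ 28 (mod 197)
  24^8 ≡ 28² = 784 ≡ 193 (mod 197)
  24^16 ≡ 193² = 37249 ≡ 16 (mod 197)
  24^32 ≡ 16² = 256 ≡ 59 (mod 197)
58 = 32 + 16 + 8 + 2, so 24^58 = 24^32 × 24^16 × 24^8 × 24^2 ≡ 59 × 16 × 193 × 182 (mod 197)
Multiplying step by step:
  59 × 16 = 944 ≡ 156 (mod 197)
  156 × 193 = 30108 ≡ 164 (mod 197)
  164 × 182 = 29848 ≡ 101 (mod 197)
Result: 24^58 ≡ 101 (mod 197)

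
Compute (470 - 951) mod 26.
13

(470 - 951) = -481
-481 mod 26 = 13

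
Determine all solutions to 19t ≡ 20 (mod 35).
25

Since gcd(19, 35) = 1 divides 20, a solution exists.
Multiply both sides by the inverse of 19 mod 35:
  19^(-1) mod 35 = 24
  x ≡ 24 × 20 ≡ 480 ≡ 25 (mod 35)
Verification: 19 × 25 = 475 = 13 × 35 + 20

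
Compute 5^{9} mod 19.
1

Using successive squaring:
Binary expansion of 9: 1001
Powers of 5 mod 19 (each is the square of the previous):
  5^1 ≡ 5 (mod 19)
  5^2 ≡ 5² = 25 ≡ 6 (mod 19)
  5^4 ≡ 6² = 36 ≡ 17 (mod 19)
  5^8 ≡ 17² = 289 ≡ 4 (mod 19)
9 = 8 + 1, so 5^9 = 5^8 × 5^1 ≡ 4 × 5 (mod 19)
Multiplying step by step:
  4 × 5 = 20 ≡ 1 (mod 19)
Result: 5^9 ≡ 1 (mod 19)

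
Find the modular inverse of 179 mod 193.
179^(-1) ≡ 124 (mod 193). Verification: 179 × 124 = 22196 ≡ 1 (mod 193)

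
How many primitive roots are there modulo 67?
20

The number of primitive roots modulo p is φ(p-1) = φ(66)
φ(66) = 20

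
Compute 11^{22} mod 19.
11

Using successive squaring:
Binary expansion of 22: 10110
Powers of 11 mod 19 (each is the square of the previous):
  11^1 ≡ 11 (mod 19)
  11^2 ≡ 11² = 121 ≡ 7 (mod 19)
  11^4 ≡ 7² = 49 ≡ 11 (mod 19)
  11^8 ≡ 11² = 121 ≡ 7 (mod 19)
  11^16 ≡ 7² = 49 ≡ 11 (mod 19)
22 = 16 + 4 + 2, so 11^22 = 11^16 × 11^4 × 11^2 ≡ 11 × 11 × 7 (mod 19)
Multiplying step by step:
  11 × 11 = 121 ≡ 7 (mod 19)
  7 × 7 = 49 ≡ 11 (mod 19)
Result: 11^22 ≡ 11 (mod 19)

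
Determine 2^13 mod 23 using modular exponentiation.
Using repeated squaring. 13 = 8 + 4 + 1 (binary 1101). Repeated squaring mod 23: 2^1 ≡ 2; 2^2 ≡ 2² = 4 ≡ 4; 2^4 ≡ 4² = 16 ≡ 16; 2^8 ≡ 16² = 256 ≡ 3. Multiply: 2^13 = 2^8 × 2^4 × 2^1 ≡ 3 × 16 × 2 (mod 23): 3 × 16 = 48 ≡ 2; 2 × 2 = 4 ≡ 4. So 2^13 ≡ 4 (mod 23).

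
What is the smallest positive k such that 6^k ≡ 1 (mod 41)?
Powers of 6 mod 41: 6^1≡6, 6^2≡36, 6^3≡11, 6^4≡25, 6^5≡27, 6^6≡39, 6^7≡29, 6^8≡10, 6^9≡19, 6^10≡32, 6^11≡28, 6^12≡4, 6^13≡24, 6^14≡21, 6^15≡3, 6^16≡18, 6^17≡26, 6^18≡33, 6^19≡34, 6^20≡40, 6^21≡35, 6^22≡5, 6^23≡30, 6^24≡16, 6^25≡14, 6^26≡2, 6^27≡12, 6^28≡31, 6^29≡22, 6^30≡9, 6^31≡13, 6^32≡37, 6^33≡17, 6^34≡20, 6^35≡38, 6^36≡23, 6^37≡15, 6^38≡8, 6^39≡7, 6^40≡1. Order = 40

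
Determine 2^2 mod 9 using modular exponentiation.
2 = 2 (binary 10). Repeated squaring mod 9: 2^1 ≡ 2; 2^2 ≡ 2² = 4 ≡ 4. So 2^2 ≡ 4 (mod 9).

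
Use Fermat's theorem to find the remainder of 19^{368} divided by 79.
44

By Fermat's Little Theorem, a^(p-1) ≡ 1 (mod p) for prime p and gcd(a, p) = 1
Here p = 79, so 19^78 ≡ 1 (mod 79)
We can reduce the exponent: 368 mod 78 = 56
So 19^368 ≡ 19^56 (mod 79)
Computing: 19^56 mod 79 = 44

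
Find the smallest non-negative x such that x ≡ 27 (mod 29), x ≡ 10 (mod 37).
491

Using the Chinese Remainder Theorem:
M = product of moduli = 1073
For equation 1: M_1 = 37, 37 ≡ 8 (mod 29), inverse of 37 mod 29 is 11 (check: 8 × 11 = 88 ≡ 1 (mod 29))
For equation 2: M_2 = 29, 29 ≡ 29 (mod 37), inverse of 29 mod 37 is 23 (check: 29 × 23 = 667 ≡ 1 (mod 37))
Combine: x ≡ Σ r_i×M_i×(M_i⁻¹ mod m_i) = 27×37×11 + 10×29×23 = 10989 + 6670 = 17659
17659 mod 1073 = 491
x ≡ 491 (mod 1073)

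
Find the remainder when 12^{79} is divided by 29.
By Fermat: 12^{28} ≡ 1 (mod 29). 79 = 2×28 + 23. So 12^{79} ≡ 12^{23} ≡ 17 (mod 29)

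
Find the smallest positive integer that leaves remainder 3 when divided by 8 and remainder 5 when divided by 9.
M = 8 × 9 = 72. M₁ = 9, y₁ ≡ 1 (mod 8). M₂ = 8, y₂ ≡ 8 (mod 9). r = 3×9×1 + 5×8×8 ≡ 59 (mod 72). The smallest positive such number is 59.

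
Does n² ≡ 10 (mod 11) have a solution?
By Euler's criterion: 10^{5} ≡ 10 (mod 11). Since this equals -1 (≡ 10), 10 is not a QR.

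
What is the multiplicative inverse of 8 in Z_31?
8^(-1) ≡ 4 (mod 31). Verification: 8 × 4 = 32 ≡ 1 (mod 31)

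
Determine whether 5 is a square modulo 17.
By Euler's criterion: 5^{8} ≡ 16 (mod 17). Since this equals -1 (≡ 16), 5 is not a QR.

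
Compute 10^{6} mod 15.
10

Using successive squaring:
Binary expansion of 6: 110
Powers of 10 mod 15 (each is the square of the previous):
  10^1 ≡ 10 (mod 15)
  10^2 ≡ 10² = 100 ≡ 10 (mod 15)
  10^4 ≡ 10² = 100 ≡ 10 (mod 15)
6 = 4 + 2, so 10^6 = 10^4 × 10^2 ≡ 10 × 10 (mod 15)
Multiplying step by step:
  10 × 10 = 100 ≡ 10 (mod 15)
Result: 10^6 ≡ 10 (mod 15)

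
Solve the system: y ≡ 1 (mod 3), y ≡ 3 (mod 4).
M = 3 × 4 = 12. M₁ = 4, y₁ ≡ 1 (mod 3). M₂ = 3, y₂ ≡ 3 (mod 4). y = 1×4×1 + 3×3×3 ≡ 7 (mod 12)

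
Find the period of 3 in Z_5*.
Powers of 3 mod 5: 3^1≡3, 3^2≡4, 3^3≡2, 3^4≡1. Order = 4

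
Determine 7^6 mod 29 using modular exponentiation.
6 = 4 + 2 (binary 110). Repeated squaring mod 29: 7^1 ≡ 7; 7^2 ≡ 7² = 49 ≡ 20; 7^4 ≡ 20² = 400 ≡ 23. Multiply: 7^6 = 7^4 × 7^2 ≡ 23 × 20 (mod 29): 23 × 20 = 460 ≡ 25. So 7^6 ≡ 25 (mod 29).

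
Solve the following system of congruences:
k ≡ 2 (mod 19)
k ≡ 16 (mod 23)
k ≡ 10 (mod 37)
4524

Using the Chinese Remainder Theorem:
M = product of moduli = 16169
For equation 1: M_1 = 851, 851 ≡ 15 (mod 19), inverse of 851 mod 19 is 14 (check: 15 × 14 = 210 ≡ 1 (mod 19))
For equation 2: M_2 = 703, 703 ≡ 13 (mod 23), inverse of 703 mod 23 is 16 (check: 13 × 16 = 208 ≡ 1 (mod 23))
For equation 3: M_3 = 437, 437 ≡ 30 (mod 37), inverse of 437 mod 37 is 21 (check: 30 × 21 = 630 ≡ 1 (mod 37))
Combine: k ≡ Σ r_i×M_i×(M_i⁻¹ mod m_i) = 2×851×14 + 16×703×16 + 10×437×21 = 23828 + 179968 + 91770 = 295566
295566 mod 16169 = 4524
k ≡ 4524 (mod 16169)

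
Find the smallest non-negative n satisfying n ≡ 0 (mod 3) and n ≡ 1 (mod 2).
M = 3 × 2 = 6. M₁ = 2, y₁ ≡ 2 (mod 3). M₂ = 3, y₂ ≡ 1 (mod 2). n = 0×2×2 + 1×3×1 ≡ 3 (mod 6)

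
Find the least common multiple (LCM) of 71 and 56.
3976

First find GCD(71, 56) using the Euclidean algorithm:
71 = 1 × 56 + 15
56 = 3 × 15 + 11
15 = 1 × 11 + 4
11 = 2 × 4 + 3
4 = 1 × 3 + 1
3 = 3 × 1 + 0
GCD(71, 56) = 1

LCM formula: LCM(a, b) = (a × b) / GCD(a, b)
LCM(71, 56) = (71 × 56) / 1
LCM(71, 56) = 3976 / 1
LCM(71, 56) = 3976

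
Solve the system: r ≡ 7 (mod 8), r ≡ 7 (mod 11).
M = 8 × 11 = 88. M₁ = 11, y₁ ≡ 3 (mod 8). M₂ = 8, y₂ ≡ 7 (mod 11). r = 7×11×3 + 7×8×7 ≡ 7 (mod 88)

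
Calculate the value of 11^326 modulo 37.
Using Fermat: 11^{36} ≡ 1 (mod 37). 326 ≡ 2 (mod 36). So 11^{326} ≡ 11^{2} ≡ 10 (mod 37)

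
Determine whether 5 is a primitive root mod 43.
p - 1 = 42 has prime divisors 2, 3, 7. Check 5^(42/q) mod 43 for each: 5^(42/2) = 5^21 ≡ 42, 5^(42/3) = 5^14 ≡ 36, 5^(42/7) = 5^6 ≡ 16 (mod 43). None of these is 1, so 5 has order 42 = φ(43), so it is a primitive root mod 43.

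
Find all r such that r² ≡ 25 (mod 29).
The square roots of 25 mod 29 are 24 and 5. Verify: 24² = 576 ≡ 25 (mod 29)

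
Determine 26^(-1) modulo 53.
26^(-1) ≡ 51 (mod 53). Verification: 26 × 51 = 1326 ≡ 1 (mod 53)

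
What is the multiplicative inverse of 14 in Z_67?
14^(-1) ≡ 24 (mod 67). Verification: 14 × 24 = 336 ≡ 1 (mod 67)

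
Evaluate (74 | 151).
(74/151) = 74^{75} mod 151 = 1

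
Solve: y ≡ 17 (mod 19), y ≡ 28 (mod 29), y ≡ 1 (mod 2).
M = 19 × 29 × 2 = 1102. M₁ = 58, y₁ ≡ 1 (mod 19). M₂ = 38, y₂ ≡ 13 (mod 29). M₃ = 551, y₃ ≡ 1 (mod 2). y = 17×58×1 + 28×38×13 + 1×551×1 ≡ 1043 (mod 1102)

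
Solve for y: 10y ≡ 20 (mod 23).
2

Since gcd(10, 23) = 1 divides 20, a solution exists.
Multiply both sides by the inverse of 10 mod 23:
  10^(-1) mod 23 = 7
  x ≡ 7 × 20 ≡ 140 ≡ 2 (mod 23)
Verification: 10 × 2 = 20 = 0 × 23 + 20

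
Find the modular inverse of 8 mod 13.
8^(-1) ≡ 5 (mod 13). Verification: 8 × 5 = 40 ≡ 1 (mod 13)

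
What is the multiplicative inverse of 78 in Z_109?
7

Using Extended Euclidean Algorithm:
gcd(78, 109) = 1
Bezout coefficients: 78 × 7 + 109 × -5 = 1
So 78 × 7 ≡ 1 (mod 109)
The inverse is 7 mod 109 = 7
Verification: 78 × 7 = 546 = 5 × 109 + 1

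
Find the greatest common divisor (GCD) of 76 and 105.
1

Using the Euclidean algorithm:
76 = 0 × 105 + 76
105 = 1 × 76 + 29
76 = 2 × 29 + 18
29 = 1 × 18 + 11
18 = 1 × 11 + 7
11 = 1 × 7 + 4
7 = 1 × 4 + 3
4 = 1 × 3 + 1
3 = 3 × 1 + 0

GCD(76, 105) = 1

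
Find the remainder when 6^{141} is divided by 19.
By Fermat: 6^{18} ≡ 1 (mod 19). 141 = 7×18 + 15. So 6^{141} ≡ 6^{15} ≡ 11 (mod 19)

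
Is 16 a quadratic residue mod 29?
By Euler's criterion: 16^{14} ≡ 1 (mod 29). Since this equals 1, 16 is a QR.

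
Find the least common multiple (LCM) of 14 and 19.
266

First find GCD(14, 19) using the Euclidean algorithm:
14 = 0 × 19 + 14
19 = 1 × 14 + 5
14 = 2 × 5 + 4
5 = 1 × 4 + 1
4 = 4 × 1 + 0
GCD(14, 19) = 1

LCM formula: LCM(a, b) = (a × b) / GCD(a, b)
LCM(14, 19) = (14 × 19) / 1
LCM(14, 19) = 266 / 1
LCM(14, 19) = 266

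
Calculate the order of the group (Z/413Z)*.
348

Prime factorization: 413 = 7 × 59
Using the formula φ(n) = n × Π(1 - 1/p) for each prime factor p:
φ(413) = 413 × (1 - 1/7) × (1 - 1/59)
φ(413) = 348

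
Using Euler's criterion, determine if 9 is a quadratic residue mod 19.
By Euler's criterion: 9^{9} ≡ 1 (mod 19). Since this equals 1, 9 is a QR.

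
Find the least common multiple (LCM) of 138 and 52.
3588

First find GCD(138, 52) using the Euclidean algorithm:
138 = 2 × 52 + 34
52 = 1 × 34 + 18
34 = 1 × 18 + 16
18 = 1 × 16 + 2
16 = 8 × 2 + 0
GCD(138, 52) = 2

LCM formula: LCM(a, b) = (a × b) / GCD(a, b)
LCM(138, 52) = (138 × 52) / 2
LCM(138, 52) = 7176 / 2
LCM(138, 52) = 3588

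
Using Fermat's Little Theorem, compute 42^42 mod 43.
By Fermat's Little Theorem, 42^{42} ≡ 1 (mod 43) since 43 is prime and gcd(42, 43) = 1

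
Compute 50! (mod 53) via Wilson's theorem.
(52)! = (50)! × (51) × (52) ≡ -1 (mod 53). So (50)! ≡ -1 × [(52)(51)]^(-1) ≡ 26 (mod 53)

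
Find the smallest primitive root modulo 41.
6

A primitive root g modulo p has order p-1 = 40
Prime divisors of 40: [2, 5]
g is a primitive root iff g^(40/q) ≢ 1 (mod 41) for each prime divisor q
Testing small values:
  g = 2: 2^20 ≡ 1, 2^8 ≡ 10 (mod 41) → 2^20 ≡ 1, not primitive root
  g = 3: 3^20 ≡ 40, 3^8 ≡ 1 (mod 41) → 3^8 ≡ 1, not primitive root
  g = 4: 4^20 ≡ 1, 4^8 ≡ 18 (mod 41) → 4^20 ≡ 1, not primitive root
  g = 5: 5^20 ≡ 1, 5^8 ≡ 18 (mod 41) → 5^20 ≡ 1, not primitive root
  g = 6: 6^20 ≡ 40, 6^8 ≡ 10 (mod 41) → none is 1, primitive root!
The smallest primitive root is 6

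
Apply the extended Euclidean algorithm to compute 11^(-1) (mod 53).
Extended GCD: 11(-24) + 53(5) = 1. So 11^(-1) ≡ 29 ≡ 29 (mod 53). Verify: 11 × 29 = 319 ≡ 1 (mod 53)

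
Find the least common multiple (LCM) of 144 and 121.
17424

First find GCD(144, 121) using the Euclidean algorithm:
144 = 1 × 121 + 23
121 = 5 × 23 + 6
23 = 3 × 6 + 5
6 = 1 × 5 + 1
5 = 5 × 1 + 0
GCD(144, 121) = 1

LCM formula: LCM(a, b) = (a × b) / GCD(a, b)
LCM(144, 121) = (144 × 121) / 1
LCM(144, 121) = 17424 / 1
LCM(144, 121) = 17424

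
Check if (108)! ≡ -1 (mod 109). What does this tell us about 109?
(108)! mod 109 = 108. Since this equals -1 (mod 109), Wilson confirms 109 is prime.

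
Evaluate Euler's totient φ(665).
432

Prime factorization: 665 = 5 × 7 × 19
Using the formula φ(n) = n × Π(1 - 1/p) for each prime factor p:
φ(665) = 665 × (1 - 1/5) × (1 - 1/7) × (1 - 1/19)
φ(665) = 432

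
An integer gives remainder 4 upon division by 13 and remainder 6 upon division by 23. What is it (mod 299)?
M = 13 × 23 = 299. M₁ = 23, y₁ ≡ 4 (mod 13). M₂ = 13, y₂ ≡ 16 (mod 23). k = 4×23×4 + 6×13×16 ≡ 121 (mod 299). The smallest positive such number is 121.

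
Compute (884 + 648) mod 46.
14

(884 + 648) = 1532
1532 mod 46 = 14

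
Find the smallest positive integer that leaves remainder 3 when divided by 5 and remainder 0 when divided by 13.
M = 5 × 13 = 65. M₁ = 13, y₁ ≡ 2 (mod 5). M₂ = 5, y₂ ≡ 8 (mod 13). r = 3×13×2 + 0×5×8 ≡ 13 (mod 65). The smallest positive such number is 13.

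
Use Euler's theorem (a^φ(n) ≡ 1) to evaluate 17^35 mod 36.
By Euler: 17^{12} ≡ 1 (mod 36) since gcd(17, 36) = 1. 35 = 2×12 + 11. So 17^{35} ≡ 17^{11} ≡ 17 (mod 36)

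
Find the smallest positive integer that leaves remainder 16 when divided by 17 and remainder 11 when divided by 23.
M = 17 × 23 = 391. M₁ = 23, y₁ ≡ 3 (mod 17). M₂ = 17, y₂ ≡ 19 (mod 23). y = 16×23×3 + 11×17×19 ≡ 356 (mod 391). The smallest positive such number is 356.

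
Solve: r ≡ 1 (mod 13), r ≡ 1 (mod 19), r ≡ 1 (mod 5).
M = 13 × 19 × 5 = 1235. M₁ = 95, y₁ ≡ 10 (mod 13). M₂ = 65, y₂ ≡ 12 (mod 19). M₃ = 247, y₃ ≡ 3 (mod 5). r = 1×95×10 + 1×65×12 + 1×247×3 ≡ 1 (mod 1235)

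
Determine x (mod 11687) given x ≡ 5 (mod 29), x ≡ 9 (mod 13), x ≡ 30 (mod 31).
3688

Using the Chinese Remainder Theorem:
M = product of moduli = 11687
For equation 1: M_1 = 403, 403 ≡ 26 (mod 29), inverse of 403 mod 29 is 19 (check: 26 × 19 = 494 ≡ 1 (mod 29))
For equation 2: M_2 = 899, 899 ≡ 2 (mod 13), inverse of 899 mod 13 is 7 (check: 2 × 7 = 14 ≡ 1 (mod 13))
For equation 3: M_3 = 377, 377 ≡ 5 (mod 31), inverse of 377 mod 31 is 25 (check: 5 × 25 = 125 ≡ 1 (mod 31))
Combine: x ≡ Σ r_i×M_i×(M_i⁻¹ mod m_i) = 5×403×19 + 9×899×7 + 30×377×25 = 38285 + 56637 + 282750 = 377672
377672 mod 11687 = 3688
x ≡ 3688 (mod 11687)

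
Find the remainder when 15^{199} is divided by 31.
By Fermat: 15^{30} ≡ 1 (mod 31). 199 = 6×30 + 19. So 15^{199} ≡ 15^{19} ≡ 29 (mod 31)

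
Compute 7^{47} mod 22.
17

Using successive squaring:
Binary expansion of 47: 101111
Powers of 7 mod 22 (each is the square of the previous):
  7^1 ≡ 7 (mod 22)
  7^2 ≡ 7² = 49 ≡ 5 (mod 22)
  7^4 ≡ 5² = 25 ≡ 3 (mod 22)
  7^8 ≡ 3² = 9 ≡ 9 (mod 22)
  7^16 ≡ 9² = 81 ≡ 15 (mod 22)
  7^32 ≡ 15² = 225 ≡ 5 (mod 22)
47 = 32 + 8 + 4 + 2 + 1, so 7^47 = 7^32 × 7^8 × 7^4 × 7^2 × 7^1 ≡ 5 × 9 × 3 × 5 × 7 (mod 22)
Multiplying step by step:
  5 × 9 = 45 ≡ 1 (mod 22)
  1 × 3 = 3 ≡ 3 (mod 22)
  3 × 5 = 15 ≡ 15 (mod 22)
  15 × 7 = 105 ≡ 17 (mod 22)
Result: 7^47 ≡ 17 (mod 22)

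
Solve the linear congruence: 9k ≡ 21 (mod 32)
13

Since gcd(9, 32) = 1 divides 21, a solution exists.
Multiply both sides by the inverse of 9 mod 32:
  9^(-1) mod 32 = 25
  x ≡ 25 × 21 ≡ 525 ≡ 13 (mod 32)
Verification: 9 × 13 = 117 = 3 × 32 + 21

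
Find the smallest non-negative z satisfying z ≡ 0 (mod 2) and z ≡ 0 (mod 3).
M = 2 × 3 = 6. M₁ = 3, y₁ ≡ 1 (mod 2). M₂ = 2, y₂ ≡ 2 (mod 3). z = 0×3×1 + 0×2×2 ≡ 0 (mod 6)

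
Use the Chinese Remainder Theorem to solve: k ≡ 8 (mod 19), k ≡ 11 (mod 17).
198

Using the Chinese Remainder Theorem:
M = product of moduli = 323
For equation 1: M_1 = 17, 17 ≡ 17 (mod 19), inverse of 17 mod 19 is 9 (check: 17 × 9 = 153 ≡ 1 (mod 19))
For equation 2: M_2 = 19, 19 ≡ 2 (mod 17), inverse of 19 mod 17 is 9 (check: 2 × 9 = 18 ≡ 1 (mod 17))
Combine: k ≡ Σ r_i×M_i×(M_i⁻¹ mod m_i) = 8×17×9 + 11×19×9 = 1224 + 1881 = 3105
3105 mod 323 = 198
k ≡ 198 (mod 323)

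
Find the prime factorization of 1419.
3 × 11 × 43

Divide by primes starting from smallest:
1419 ÷ 3 = 473
473 ÷ 11 = 43
43 ÷ 43 = 1

1419 = 3 × 11 × 43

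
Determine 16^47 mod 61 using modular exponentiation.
Using repeated squaring. 47 = 32 + 8 + 4 + 2 + 1 (binary 101111). Repeated squaring mod 61: 16^1 ≡ 16; 16^2 ≡ 16² = 256 ≡ 12; 16^4 ≡ 12² = 144 ≡ 22; 16^8 ≡ 22² = 484 ≡ 57; 16^16 ≡ 57² = 3249 ≡ 16; 16^32 ≡ 16² = 256 ≡ 12. Multiply: 16^47 = 16^32 × 16^8 × 16^4 × 16^2 × 16^1 ≡ 12 × 57 × 22 × 12 × 16 (mod 61): 12 × 57 = 684 ≡ 13; 13 × 22 = 286 ≡ 42; 42 × 12 = 504 ≡ 16; 16 × 16 = 256 ≡ 12. So 16^47 ≡ 12 (mod 61).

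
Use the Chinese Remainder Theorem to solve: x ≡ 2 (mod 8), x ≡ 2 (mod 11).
M = 8 × 11 = 88. M₁ = 11, y₁ ≡ 3 (mod 8). M₂ = 8, y₂ ≡ 7 (mod 11). x = 2×11×3 + 2×8×7 ≡ 2 (mod 88)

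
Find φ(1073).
1008

Prime factorization: 1073 = 29 × 37
Using the formula φ(n) = n × Π(1 - 1/p) for each prime factor p:
φ(1073) = 1073 × (1 - 1/29) × (1 - 1/37)
φ(1073) = 1008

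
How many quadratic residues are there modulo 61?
For prime 61, there are (p-1)/2 = (61-1)/2 = 30 quadratic residues (excluding 0).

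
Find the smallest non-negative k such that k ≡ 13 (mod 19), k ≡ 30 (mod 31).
526

Using the Chinese Remainder Theorem:
M = product of moduli = 589
For equation 1: M_1 = 31, 31 ≡ 12 (mod 19), inverse of 31 mod 19 is 8 (check: 12 × 8 = 96 ≡ 1 (mod 19))
For equation 2: M_2 = 19, 19 ≡ 19 (mod 31), inverse of 19 mod 31 is 18 (check: 19 × 18 = 342 ≡ 1 (mod 31))
Combine: k ≡ Σ r_i×M_i×(M_i⁻¹ mod m_i) = 13×31×8 + 30×19×18 = 3224 + 10260 = 13484
13484 mod 589 = 526
k ≡ 526 (mod 589)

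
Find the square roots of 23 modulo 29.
The square roots of 23 mod 29 are 20 and 9. Verify: 20² = 400 ≡ 23 (mod 29)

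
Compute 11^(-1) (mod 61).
50

Using Extended Euclidean Algorithm:
gcd(11, 61) = 1
Bezout coefficients: 11 × -11 + 61 × 2 = 1
So 11 × -11 ≡ 1 (mod 61)
The inverse is -11 mod 61 = 50
Verification: 11 × 50 = 550 = 9 × 61 + 1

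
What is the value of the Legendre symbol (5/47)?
(5/47) = 5^{23} mod 47 = -1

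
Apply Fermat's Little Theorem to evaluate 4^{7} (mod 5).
4

By Fermat's Little Theorem, a^(p-1) ≡ 1 (mod p) for prime p and gcd(a, p) = 1
Here p = 5, so 4^4 ≡ 1 (mod 5)
We can reduce the exponent: 7 mod 4 = 3
So 4^7 ≡ 4^3 (mod 5)
Computing: 4^3 mod 5 = 4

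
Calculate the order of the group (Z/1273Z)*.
1188

Prime factorization: 1273 = 19 × 67
Using the formula φ(n) = n × Π(1 - 1/p) for each prime factor p:
φ(1273) = 1273 × (1 - 1/19) × (1 - 1/67)
φ(1273) = 1188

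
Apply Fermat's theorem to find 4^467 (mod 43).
By Fermat: 4^{42} ≡ 1 (mod 43). 467 ≡ 5 (mod 42). So 4^{467} ≡ 4^{5} ≡ 35 (mod 43)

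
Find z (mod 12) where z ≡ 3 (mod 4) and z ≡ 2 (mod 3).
M = 4 × 3 = 12. M₁ = 3, y₁ ≡ 3 (mod 4). M₂ = 4, y₂ ≡ 1 (mod 3). z = 3×3×3 + 2×4×1 ≡ 11 (mod 12)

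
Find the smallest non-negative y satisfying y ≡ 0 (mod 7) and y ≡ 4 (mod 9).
M = 7 × 9 = 63. M₁ = 9, y₁ ≡ 4 (mod 7). M₂ = 7, y₂ ≡ 4 (mod 9). y = 0×9×4 + 4×7×4 ≡ 49 (mod 63)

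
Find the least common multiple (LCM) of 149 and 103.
15347

First find GCD(149, 103) using the Euclidean algorithm:
149 = 1 × 103 + 46
103 = 2 × 46 + 11
46 = 4 × 11 + 2
11 = 5 × 2 + 1
2 = 2 × 1 + 0
GCD(149, 103) = 1

LCM formula: LCM(a, b) = (a × b) / GCD(a, b)
LCM(149, 103) = (149 × 103) / 1
LCM(149, 103) = 15347 / 1
LCM(149, 103) = 15347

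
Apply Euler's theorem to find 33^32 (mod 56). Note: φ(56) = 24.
By Euler: 33^{24} ≡ 1 (mod 56) since gcd(33, 56) = 1. 32 = 1×24 + 8. So 33^{32} ≡ 33^{8} ≡ 25 (mod 56)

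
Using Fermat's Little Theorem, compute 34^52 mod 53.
By Fermat's Little Theorem, 34^{52} ≡ 1 (mod 53) since 53 is prime and gcd(34, 53) = 1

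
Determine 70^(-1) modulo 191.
70^(-1) ≡ 161 (mod 191). Verification: 70 × 161 = 11270 ≡ 1 (mod 191)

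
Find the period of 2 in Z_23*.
Powers of 2 mod 23: 2^1≡2, 2^2≡4, 2^3≡8, 2^4≡16, 2^5≡9, 2^6≡18, 2^7≡13, 2^8≡3, 2^9≡6, 2^10≡12, 2^11≡1. Order = 11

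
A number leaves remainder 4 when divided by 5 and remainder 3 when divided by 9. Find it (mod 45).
M = 5 × 9 = 45. M₁ = 9, y₁ ≡ 4 (mod 5). M₂ = 5, y₂ ≡ 2 (mod 9). r = 4×9×4 + 3×5×2 ≡ 39 (mod 45)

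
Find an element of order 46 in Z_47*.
5 has order 46 mod 47 since 5^{46} ≡ 1 (mod 47) and no smaller power works.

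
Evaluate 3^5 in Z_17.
5 = 4 + 1 (binary 101). Repeated squaring mod 17: 3^1 ≡ 3; 3^2 ≡ 3² = 9 ≡ 9; 3^4 ≡ 9² = 81 ≡ 13. Multiply: 3^5 = 3^4 × 3^1 ≡ 13 × 3 (mod 17): 13 × 3 = 39 ≡ 5. So 3^5 ≡ 5 (mod 17).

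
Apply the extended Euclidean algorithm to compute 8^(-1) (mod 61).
Extended GCD: 8(23) + 61(-3) = 1. So 8^(-1) ≡ 23 ≡ 23 (mod 61). Verify: 8 × 23 = 184 ≡ 1 (mod 61)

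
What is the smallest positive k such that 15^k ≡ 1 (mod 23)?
Powers of 15 mod 23: 15^1≡15, 15^2≡18, 15^3≡17, 15^4≡2, 15^5≡7, 15^6≡13, 15^7≡11, 15^8≡4, 15^9≡14, 15^10≡3, 15^11≡22, 15^12≡8, 15^13≡5, 15^14≡6, 15^15≡21, 15^16≡16, 15^17≡10, 15^18≡12, 15^19≡19, 15^20≡9, 15^21≡20, 15^22≡1. Order = 22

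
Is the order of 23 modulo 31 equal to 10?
Yes, ord_31(23) = 10.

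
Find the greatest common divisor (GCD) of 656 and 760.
8

Using the Euclidean algorithm:
656 = 0 × 760 + 656
760 = 1 × 656 + 104
656 = 6 × 104 + 32
104 = 3 × 32 + 8
32 = 4 × 8 + 0

GCD(656, 760) = 8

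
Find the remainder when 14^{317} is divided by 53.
By Fermat: 14^{52} ≡ 1 (mod 53). 317 = 6×52 + 5. So 14^{317} ≡ 14^{5} ≡ 33 (mod 53)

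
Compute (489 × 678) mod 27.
9

(489 × 678) = 331542
331542 mod 27 = 9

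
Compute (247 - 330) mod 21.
1

(247 - 330) = -83
-83 mod 21 = 1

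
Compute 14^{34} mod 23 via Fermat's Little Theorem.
9

By Fermat's Little Theorem, a^(p-1) ≡ 1 (mod p) for prime p and gcd(a, p) = 1
Here p = 23, so 14^22 ≡ 1 (mod 23)
We can reduce the exponent: 34 mod 22 = 12
So 14^34 ≡ 14^12 (mod 23)
Computing: 14^12 mod 23 = 9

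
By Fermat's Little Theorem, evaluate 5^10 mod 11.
By Fermat's Little Theorem, 5^{10} ≡ 1 (mod 11) since 11 is prime and gcd(5, 11) = 1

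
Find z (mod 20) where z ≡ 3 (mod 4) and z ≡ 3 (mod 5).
M = 4 × 5 = 20. M₁ = 5, y₁ ≡ 1 (mod 4). M₂ = 4, y₂ ≡ 4 (mod 5). z = 3×5×1 + 3×4×4 ≡ 3 (mod 20)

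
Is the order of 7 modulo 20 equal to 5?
No, the actual order is 4, not 5.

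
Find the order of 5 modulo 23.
Powers of 5 mod 23: 5^1≡5, 5^2≡2, 5^3≡10, 5^4≡4, 5^5≡20, 5^6≡8, 5^7≡17, 5^8≡16, 5^9≡11, 5^10≡9, 5^11≡22, 5^12≡18, 5^13≡21, 5^14≡13, 5^15≡19, 5^16≡3, 5^17≡15, 5^18≡6, 5^19≡7, 5^20≡12, 5^21≡14, 5^22≡1. Order = 22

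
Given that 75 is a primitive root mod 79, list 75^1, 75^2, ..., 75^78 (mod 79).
g^1, g^2, ..., g^{78} mod 79: {75, 16, 15, 19, 3, 67, 48, 45, 57, 9, 43, 65, 56, 13, 27, 50, 37, 10, 39, 2, 71, 32, 30, 38, 6, 55, 17, 11, 35, 18, 7, 51, 33, 26, 54, 21, 74, 20, 78, 4, 63, 64, 60, 76, 12, 31, 34, 22, 70, 36, 14, 23, 66, 52, 29, 42, 69, 40, 77, 8, 47, 49, 41, 73, 24, 62, 68, 44, 61, 72, 28, 46, 53, 25, 58, 5, 59, 1}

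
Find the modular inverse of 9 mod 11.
9^(-1) ≡ 5 (mod 11). Verification: 9 × 5 = 45 ≡ 1 (mod 11)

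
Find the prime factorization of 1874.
2 × 937

Divide by primes starting from smallest:
1874 ÷ 2 = 937
937 ÷ 937 = 1

1874 = 2 × 937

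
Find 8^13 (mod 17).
Using repeated squaring. 13 = 8 + 4 + 1 (binary 1101). Repeated squaring mod 17: 8^1 ≡ 8; 8^2 ≡ 8² = 64 ≡ 13; 8^4 ≡ 13² = 169 ≡ 16; 8^8 ≡ 16² = 256 ≡ 1. Multiply: 8^13 = 8^8 × 8^4 × 8^1 ≡ 1 × 16 × 8 (mod 17): 1 × 16 = 16 ≡ 16; 16 × 8 = 128 ≡ 9. So 8^13 ≡ 9 (mod 17).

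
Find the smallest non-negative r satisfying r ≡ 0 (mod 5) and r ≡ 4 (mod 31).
M = 5 × 31 = 155. M₁ = 31, y₁ ≡ 1 (mod 5). M₂ = 5, y₂ ≡ 25 (mod 31). r = 0×31×1 + 4×5×25 ≡ 35 (mod 155)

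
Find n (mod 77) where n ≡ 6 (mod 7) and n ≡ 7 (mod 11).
M = 7 × 11 = 77. M₁ = 11, y₁ ≡ 2 (mod 7). M₂ = 7, y₂ ≡ 8 (mod 11). n = 6×11×2 + 7×7×8 ≡ 62 (mod 77)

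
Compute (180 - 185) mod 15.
10

(180 - 185) = -5
-5 mod 15 = 10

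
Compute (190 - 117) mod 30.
13

(190 - 117) = 73
73 mod 30 = 13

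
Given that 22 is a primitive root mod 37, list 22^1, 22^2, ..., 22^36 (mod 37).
g^1, g^2, ..., g^{36} mod 37: {22, 3, 29, 9, 13, 27, 2, 7, 6, 21, 18, 26, 17, 4, 14, 12, 5, 36, 15, 34, 8, 28, 24, 10, 35, 30, 31, 16, 19, 11, 20, 33, 23, 25, 32, 1}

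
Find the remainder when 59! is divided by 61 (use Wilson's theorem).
(60)! = (59)! × (60) ≡ -1 (mod 61). So (59)! ≡ -1 × (60)^(-1) ≡ (-1)×(-1) = 1 (mod 61)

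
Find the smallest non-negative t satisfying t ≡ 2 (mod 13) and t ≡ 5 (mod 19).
M = 13 × 19 = 247. M₁ = 19, y₁ ≡ 11 (mod 13). M₂ = 13, y₂ ≡ 3 (mod 19). t = 2×19×11 + 5×13×3 ≡ 119 (mod 247)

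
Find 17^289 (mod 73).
Using Fermat: 17^{72} ≡ 1 (mod 73). 289 ≡ 1 (mod 72). So 17^{289} ≡ 17^{1} ≡ 17 (mod 73)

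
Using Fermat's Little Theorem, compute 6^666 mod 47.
By Fermat: 6^{46} ≡ 1 (mod 47). 666 ≡ 22 (mod 46). So 6^{666} ≡ 6^{22} ≡ 8 (mod 47)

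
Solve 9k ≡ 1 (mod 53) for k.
6

Using Extended Euclidean Algorithm:
gcd(9, 53) = 1
Bezout coefficients: 9 × 6 + 53 × -1 = 1
So 9 × 6 ≡ 1 (mod 53)
The inverse is 6 mod 53 = 6
Verification: 9 × 6 = 54 = 1 × 53 + 1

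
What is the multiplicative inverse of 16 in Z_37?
16^(-1) ≡ 7 (mod 37). Verification: 16 × 7 = 112 ≡ 1 (mod 37)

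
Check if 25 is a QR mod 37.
By Euler's criterion: 25^{18} ≡ 1 (mod 37). Since this equals 1, 25 is a QR.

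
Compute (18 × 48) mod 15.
9

(18 × 48) = 864
864 mod 15 = 9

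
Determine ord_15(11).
Powers of 11 mod 15: 11^1≡11, 11^2≡1. Order = 2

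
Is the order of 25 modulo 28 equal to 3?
Yes, ord_28(25) = 3.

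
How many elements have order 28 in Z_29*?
Number of primitive roots mod 29 = φ(28) = 12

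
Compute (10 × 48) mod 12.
0

(10 × 48) = 480
480 mod 12 = 0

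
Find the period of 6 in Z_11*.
Powers of 6 mod 11: 6^1≡6, 6^2≡3, 6^3≡7, 6^4≡9, 6^5≡10, 6^6≡5, 6^7≡8, 6^8≡4, 6^9≡2, 6^10≡1. Order = 10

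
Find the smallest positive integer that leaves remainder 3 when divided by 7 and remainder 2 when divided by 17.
M = 7 × 17 = 119. M₁ = 17, y₁ ≡ 5 (mod 7). M₂ = 7, y₂ ≡ 5 (mod 17). z = 3×17×5 + 2×7×5 ≡ 87 (mod 119). The smallest positive such number is 87.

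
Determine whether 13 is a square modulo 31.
By Euler's criterion: 13^{15} ≡ 30 (mod 31). Since this equals -1 (≡ 30), 13 is not a QR.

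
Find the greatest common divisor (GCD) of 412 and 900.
4

Using the Euclidean algorithm:
412 = 0 × 900 + 412
900 = 2 × 412 + 76
412 = 5 × 76 + 32
76 = 2 × 32 + 12
32 = 2 × 12 + 8
12 = 1 × 8 + 4
8 = 2 × 4 + 0

GCD(412, 900) = 4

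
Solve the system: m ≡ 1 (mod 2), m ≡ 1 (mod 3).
M = 2 × 3 = 6. M₁ = 3, y₁ ≡ 1 (mod 2). M₂ = 2, y₂ ≡ 2 (mod 3). m = 1×3×1 + 1×2×2 ≡ 1 (mod 6)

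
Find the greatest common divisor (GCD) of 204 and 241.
1

Using the Euclidean algorithm:
204 = 0 × 241 + 204
241 = 1 × 204 + 37
204 = 5 × 37 + 19
37 = 1 × 19 + 18
19 = 1 × 18 + 1
18 = 18 × 1 + 0

GCD(204, 241) = 1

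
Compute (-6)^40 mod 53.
Using repeated squaring. (-6) ≡ 47 (mod 53). 40 = 32 + 8 (binary 101000). Repeated squaring mod 53: 47^1 ≡ 47; 47^2 ≡ 47² = 2209 ≡ 36; 47^4 ≡ 36² = 1296 ≡ 24; 47^8 ≡ 24² = 576 ≡ 46; 47^16 ≡ 46² = 2116 ≡ 49; 47^32 ≡ 49² = 2401 ≡ 16. Multiply: (-6)^40 ≡ 47^32 × 47^8 ≡ 16 × 46 (mod 53): 16 × 46 = 736 ≡ 47. So (-6)^40 ≡ 47 (mod 53).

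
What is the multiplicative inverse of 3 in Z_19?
13

Using Extended Euclidean Algorithm:
gcd(3, 19) = 1
Bezout coefficients: 3 × -6 + 19 × 1 = 1
So 3 × -6 ≡ 1 (mod 19)
The inverse is -6 mod 19 = 13
Verification: 3 × 13 = 39 = 2 × 19 + 1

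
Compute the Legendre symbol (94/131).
(94/131) = 94^{65} mod 131 = 1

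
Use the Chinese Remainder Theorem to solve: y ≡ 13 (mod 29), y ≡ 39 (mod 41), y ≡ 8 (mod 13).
9264

Using the Chinese Remainder Theorem:
M = product of moduli = 15457
For equation 1: M_1 = 533, 533 ≡ 11 (mod 29), inverse of 533 mod 29 is 8 (check: 11 × 8 = 88 ≡ 1 (mod 29))
For equation 2: M_2 = 377, 377 ≡ 8 (mod 41), inverse of 377 mod 41 is 36 (check: 8 × 36 = 288 ≡ 1 (mod 41))
For equation 3: M_3 = 1189, 1189 ≡ 6 (mod 13), inverse of 1189 mod 13 is 11 (check: 6 × 11 = 66 ≡ 1 (mod 13))
Combine: y ≡ Σ r_i×M_i×(M_i⁻¹ mod m_i) = 13×533×8 + 39×377×36 + 8×1189×11 = 55432 + 529308 + 104632 = 689372
689372 mod 15457 = 9264
y ≡ 9264 (mod 15457)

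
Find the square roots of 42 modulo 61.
The square roots of 42 mod 61 are 15 and 46. Verify: 15² = 225 ≡ 42 (mod 61)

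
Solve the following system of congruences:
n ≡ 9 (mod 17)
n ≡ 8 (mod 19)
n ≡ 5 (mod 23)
3409

Using the Chinese Remainder Theorem:
M = product of moduli = 7429
For equation 1: M_1 = 437, 437 ≡ 12 (mod 17), inverse of 437 mod 17 is 10 (check: 12 × 10 = 120 ≡ 1 (mod 17))
For equation 2: M_2 = 391, 391 ≡ 11 (mod 19), inverse of 391 mod 19 is 7 (check: 11 × 7 = 77 ≡ 1 (mod 19))
For equation 3: M_3 = 323, 323 ≡ 1 (mod 23), inverse of 323 mod 23 is 1 (check: 1 × 1 = 1 ≡ 1 (mod 23))
Combine: n ≡ Σ r_i×M_i×(M_i⁻¹ mod m_i) = 9×437×10 + 8×391×7 + 5×323×1 = 39330 + 21896 + 1615 = 62841
62841 mod 7429 = 3409
n ≡ 3409 (mod 7429)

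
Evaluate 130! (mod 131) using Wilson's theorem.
By Wilson's theorem, (130)! ≡ -1 ≡ 130 (mod 131)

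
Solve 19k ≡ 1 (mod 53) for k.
14

Using Extended Euclidean Algorithm:
gcd(19, 53) = 1
Bezout coefficients: 19 × 14 + 53 × -5 = 1
So 19 × 14 ≡ 1 (mod 53)
The inverse is 14 mod 53 = 14
Verification: 19 × 14 = 266 = 5 × 53 + 1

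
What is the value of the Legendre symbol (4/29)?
(4/29) = 4^{14} mod 29 = 1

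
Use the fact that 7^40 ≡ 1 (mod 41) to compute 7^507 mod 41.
By Fermat: 7^{40} ≡ 1 (mod 41). 507 ≡ 27 (mod 40). So 7^{507} ≡ 7^{27} ≡ 24 (mod 41)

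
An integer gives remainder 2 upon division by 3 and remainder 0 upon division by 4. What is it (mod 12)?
M = 3 × 4 = 12. M₁ = 4, y₁ ≡ 1 (mod 3). M₂ = 3, y₂ ≡ 3 (mod 4). n = 2×4×1 + 0×3×3 ≡ 8 (mod 12). The smallest positive such number is 8.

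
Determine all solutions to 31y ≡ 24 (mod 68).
60

Since gcd(31, 68) = 1 divides 24, a solution exists.
Multiply both sides by the inverse of 31 mod 68:
  31^(-1) mod 68 = 11
  x ≡ 11 × 24 ≡ 264 ≡ 60 (mod 68)
Verification: 31 × 60 = 1860 = 27 × 68 + 24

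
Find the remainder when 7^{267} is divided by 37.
By Fermat: 7^{36} ≡ 1 (mod 37). 267 = 7×36 + 15. So 7^{267} ≡ 7^{15} ≡ 26 (mod 37)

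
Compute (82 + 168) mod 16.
10

(82 + 168) = 250
250 mod 16 = 10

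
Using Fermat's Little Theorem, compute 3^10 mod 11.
By Fermat's Little Theorem, 3^{10} ≡ 1 (mod 11) since 11 is prime and gcd(3, 11) = 1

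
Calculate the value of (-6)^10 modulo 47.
(-6) ≡ 41 (mod 47). 10 = 8 + 2 (binary 1010). Repeated squaring mod 47: 41^1 ≡ 41; 41^2 ≡ 41² = 1681 ≡ 36; 41^4 ≡ 36² = 1296 ≡ 27; 41^8 ≡ 27² = 729 ≡ 24. Multiply: (-6)^10 ≡ 41^8 × 41^2 ≡ 24 × 36 (mod 47): 24 × 36 = 864 ≡ 18. So (-6)^10 ≡ 18 (mod 47).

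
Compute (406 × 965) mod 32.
14

(406 × 965) = 391790
391790 mod 32 = 14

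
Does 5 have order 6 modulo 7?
p - 1 = 6 has prime divisors 2, 3. Check 5^(6/q) mod 7 for each: 5^(6/2) = 5^3 ≡ 6, 5^(6/3) = 5^2 ≡ 4 (mod 7). None of these is 1, so 5 has order 6 = φ(7), so it is a primitive root mod 7.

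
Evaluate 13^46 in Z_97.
Using repeated squaring. 46 = 32 + 8 + 4 + 2 (binary 101110). Repeated squaring mod 97: 13^1 ≡ 13; 13^2 ≡ 13² = 169 ≡ 72; 13^4 ≡ 72² = 5184 ≡ 43; 13^8 ≡ 43² = 1849 ≡ 6; 13^16 ≡ 6² = 36 ≡ 36; 13^32 ≡ 36² = 1296 ≡ 35. Multiply: 13^46 = 13^32 × 13^8 × 13^4 × 13^2 ≡ 35 × 6 × 43 × 72 (mod 97): 35 × 6 = 210 ≡ 16; 16 × 43 = 688 ≡ 9; 9 × 72 = 648 ≡ 66. So 13^46 ≡ 66 (mod 97).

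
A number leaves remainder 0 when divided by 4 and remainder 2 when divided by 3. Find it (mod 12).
M = 4 × 3 = 12. M₁ = 3, y₁ ≡ 3 (mod 4). M₂ = 4, y₂ ≡ 1 (mod 3). y = 0×3×3 + 2×4×1 ≡ 8 (mod 12)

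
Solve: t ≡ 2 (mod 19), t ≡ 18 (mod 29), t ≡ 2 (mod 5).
M = 19 × 29 × 5 = 2755. M₁ = 145, y₁ ≡ 8 (mod 19). M₂ = 95, y₂ ≡ 11 (mod 29). M₃ = 551, y₃ ≡ 1 (mod 5). t = 2×145×8 + 18×95×11 + 2×551×1 ≡ 192 (mod 2755)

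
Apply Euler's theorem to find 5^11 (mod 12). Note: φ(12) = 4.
By Euler: 5^{4} ≡ 1 (mod 12) since gcd(5, 12) = 1. 11 = 2×4 + 3. So 5^{11} ≡ 5^{3} ≡ 5 (mod 12)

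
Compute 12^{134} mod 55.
34

Using successive squaring:
Binary expansion of 134: 10000110
Powers of 12 mod 55 (each is the square of the previous):
  12^1 ≡ 12 (mod 55)
  12^2 ≡ 12² = 144 ≡ 34 (mod 55)
  12^4 ≡ 34² = 1156 ≡ 1 (mod 55)
  12^8 ≡ 1² = 1 ≡ 1 (mod 55)
  12^16 ≡ 1² = 1 ≡ 1 (mod 55)
  12^32 ≡ 1² = 1 ≡ 1 (mod 55)
  12^64 ≡ 1² = 1 ≡ 1 (mod 55)
  12^128 ≡ 1² = 1 ≡ 1 (mod 55)
134 = 128 + 4 + 2, so 12^134 = 12^128 × 12^4 × 12^2 ≡ 1 × 1 × 34 (mod 55)
Multiplying step by step:
  1 × 1 = 1 ≡ 1 (mod 55)
  1 × 34 = 34 ≡ 34 (mod 55)
Result: 12^134 ≡ 34 (mod 55)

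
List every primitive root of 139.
Primitive roots mod 139: {2, 3, 12, 15, 17, 18, 19, 21, 22, 26, 32, 40, 50, 53, 56, 58, 61, 68, 70, 72, 73, 85, 88, 90, 92, 93, 98, 101, 102, 104, 108, 109, 110, 111, 114, 115, 119, 123, 126, 128, 130, 132, 134, 135}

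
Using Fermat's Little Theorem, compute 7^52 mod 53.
By Fermat's Little Theorem, 7^{52} ≡ 1 (mod 53) since 53 is prime and gcd(7, 53) = 1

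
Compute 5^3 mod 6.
3 = 2 + 1 (binary 11). Repeated squaring mod 6: 5^1 ≡ 5; 5^2 ≡ 5² = 25 ≡ 1. Multiply: 5^3 = 5^2 × 5^1 ≡ 1 × 5 (mod 6): 1 × 5 = 5 ≡ 5. So 5^3 ≡ 5 (mod 6).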